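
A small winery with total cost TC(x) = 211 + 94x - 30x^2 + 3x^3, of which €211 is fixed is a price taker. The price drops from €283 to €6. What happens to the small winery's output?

MC = 94 - 60x + 9x^2; the shutdown threshold is min AVC = €19 (at x = 5).
With P = €283 above the shutdown price, P = MC gives x = 9.
At P = €6 < min AVC = €19, price no longer covers variable cost at any output, so the firm shuts down: x = 0.

Output falls from 9 to 0 (the firm shuts down)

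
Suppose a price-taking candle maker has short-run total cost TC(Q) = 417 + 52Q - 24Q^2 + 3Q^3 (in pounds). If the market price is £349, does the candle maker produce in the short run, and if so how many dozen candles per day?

From TC, MC = TC'(Q) = 52 - 48Q + 9Q^2 and AVC = VC/Q = 52 - 24Q + 3Q^2.
The AVC parabola has its vertex at Q = 24/6 = 4, where AVC = 52 - 24·4 + 3·4^2 = £4.
Since P = £349 ≥ min AVC = £4, price covers variable cost and the firm should produce.
P = MC gives -297 - 48Q + 9Q^2 = 0, with roots -11/3 and 9. Take the larger (rising MC): Q* = 9.
Check: AVC at Q = 9 is £79 ≤ P, so revenue covers variable cost.
Profit = P·Q − TC = 349·9 − 1128 = £2013.

Produce at Q = 9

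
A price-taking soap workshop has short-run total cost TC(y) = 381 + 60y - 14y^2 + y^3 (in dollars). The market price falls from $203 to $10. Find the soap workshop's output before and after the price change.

MC = 60 - 28y + 3y^2; the shutdown threshold is min AVC = $11 (at y = 7).
At P = $203 ≥ min AVC, set P = MC on the rising branch: y = 13.
At P = $10 < min AVC = $11, price no longer covers variable cost at any output, so the firm shuts down: y = 0.

Output falls from 13 to 0 (the firm shuts down)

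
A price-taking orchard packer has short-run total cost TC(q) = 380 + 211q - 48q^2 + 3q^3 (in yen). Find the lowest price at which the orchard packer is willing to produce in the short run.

¥19 per unit

Short-run supply begins at min AVC. From VC = 211q - 48q^2 + 3q^3, AVC = 211 - 48q + 3q^2.
dAVC/dq = -48 + 6q = 0 gives q = 8. min AVC = 211 - 48·8 + 3·8^2 = 19.
So the shutdown price is ¥19.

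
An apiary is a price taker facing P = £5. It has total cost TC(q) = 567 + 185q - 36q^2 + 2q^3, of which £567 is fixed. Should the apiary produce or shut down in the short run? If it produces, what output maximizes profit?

Shut down

Strip out fixed cost: VC = 185q - 36q^2 + 2q^3. Then AVC = 185 - 36q + 2q^2 and MC = 185 - 72q + 6q^2.
AVC hits its minimum where MC = AVC, at q = 9, giving min AVC = 185 - 36·9 + 2·9^2 = £23.
P = £5 lies below min AVC = £23; no output level covers variable cost.
Shutting down limits the loss to fixed cost, £567.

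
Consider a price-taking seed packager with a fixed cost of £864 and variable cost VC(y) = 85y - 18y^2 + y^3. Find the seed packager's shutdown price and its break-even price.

Shutdown price = £4; break-even price = £85

Shutdown price = min AVC. AVC = 85 - 18y + y^2, with vertex at y = 9 and minimum £4.
ATC = 864/y + 85 - 18y + y^2. Setting dATC/dy = −864/y^2 − 18 + 2y = 0 gives y = 12 (since 2·12^3 − 18·12^2 = 864).
min ATC = 864/12 + 85 − 18·12 + 12^2 = £85. That is the break-even price.
For £4 ≤ P < £85 the firm produces at a loss; below £4 it shuts down.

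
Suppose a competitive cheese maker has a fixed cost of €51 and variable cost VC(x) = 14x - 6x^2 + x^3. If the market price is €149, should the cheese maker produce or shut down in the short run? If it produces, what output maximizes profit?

Produce at x = 9

Variable cost is VC = 14x - 6x^2 + x^3, so AVC = VC/x = 14 - 6x + x^2 and MC = dTC/dx = 14 - 12x + 3x^2.
AVC hits its minimum where MC = AVC, at x = 3, giving min AVC = 14 - 6·3 + 3^2 = €5.
Because €149 ≥ €5, revenue can cover variable cost; the firm operates.
Solving P = MC: -135 - 12x + 3x^2 = 0 ⇒ x = -5 or 9. On the upward-sloping branch, x* = 9.
Check: AVC at x = 9 is €41 ≤ P, so revenue covers variable cost.
Profit = P·x − TC = 149·9 − 420 = €921.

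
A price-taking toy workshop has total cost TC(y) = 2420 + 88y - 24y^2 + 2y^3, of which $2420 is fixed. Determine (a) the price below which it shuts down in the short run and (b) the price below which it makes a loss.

AVC = 88 - 24y + 2y^2; minimized at y = 6, giving min AVC = $16. That is the shutdown price.
ATC = 2420/y + 88 - 24y + 2y^2. Setting dATC/dy = −2420/y^2 − 24 + 4y = 0 gives y = 11 (since 4·11^3 − 24·11^2 = 2420).
min ATC = 2420/11 + 88 − 24·11 + 2·11^2 = $286. That is the break-even price.
Between these two prices the firm operates at a loss; above $286 it earns a profit.

Shutdown price = $16; break-even price = $286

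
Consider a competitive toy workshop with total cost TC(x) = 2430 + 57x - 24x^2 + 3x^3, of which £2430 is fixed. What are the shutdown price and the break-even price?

Shutdown price = £9; break-even price = £354

AVC = 57 - 24x + 3x^2; minimized at x = 4, giving min AVC = £9. That is the shutdown price.
ATC = 2430/x + 57 - 24x + 3x^2. Setting dATC/dx = −2430/x^2 − 24 + 6x = 0 gives x = 9 (since 6·9^3 − 24·9^2 = 2430).
min ATC = 2430/9 + 57 − 24·9 + 3·9^2 = £354. That is the break-even price.
Between these two prices the firm operates at a loss; above £354 it earns a profit.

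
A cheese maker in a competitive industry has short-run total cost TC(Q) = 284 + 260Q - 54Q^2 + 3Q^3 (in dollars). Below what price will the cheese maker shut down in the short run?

The firm shuts down when price falls below the minimum of average variable cost. AVC = VC/Q = 260 - 54Q + 3Q^2.
dAVC/dQ = -54 + 6Q = 0 gives Q = 9. min AVC = 260 - 54·9 + 3·9^2 = 17.
For P < $17 the firm produces nothing.

$17 per unit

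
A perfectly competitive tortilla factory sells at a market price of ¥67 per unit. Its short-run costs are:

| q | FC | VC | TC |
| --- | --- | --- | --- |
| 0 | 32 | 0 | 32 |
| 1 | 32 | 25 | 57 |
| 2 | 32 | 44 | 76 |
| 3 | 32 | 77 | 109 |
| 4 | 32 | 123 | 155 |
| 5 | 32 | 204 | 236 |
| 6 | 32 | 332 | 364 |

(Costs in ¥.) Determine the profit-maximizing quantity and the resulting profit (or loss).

q = 4; profit = ¥113

Profit at each row (π = 67q − TC): q=0: -32; q=1: 10; q=2: 58; q=3: 92; q=4: 113; q=5: 99; q=6: 38.
Profit is maximized at q = 4. AVC there is 123/4 = ¥30.75 ≤ P, so producing beats shutting down (which would give -¥32).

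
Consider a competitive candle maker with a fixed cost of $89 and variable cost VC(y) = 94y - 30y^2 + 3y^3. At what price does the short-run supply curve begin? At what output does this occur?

$19 per unit, at y = 5

Short-run supply begins at min AVC. From VC = 94y - 30y^2 + 3y^3, AVC = 94 - 30y + 3y^2.
dAVC/dy = -30 + 6y = 0 gives y = 5. min AVC = 94 - 30·5 + 3·5^2 = 19.
The firm shuts down for any P below $19.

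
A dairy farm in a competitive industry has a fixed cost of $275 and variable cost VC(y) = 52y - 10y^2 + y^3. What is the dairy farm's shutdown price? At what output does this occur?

$27 per unit, at y = 5

The shutdown price is the minimum of AVC. VC = 52y - 10y^2 + y^3, so AVC = 52 - 10y + y^2.
At the minimum of AVC, MC = AVC. MC = 52 - 20y + 3y^2; setting MC = AVC gives 2y^2 - 10y = 0, so y = 5. min AVC = 27.
The firm shuts down for any P below $27.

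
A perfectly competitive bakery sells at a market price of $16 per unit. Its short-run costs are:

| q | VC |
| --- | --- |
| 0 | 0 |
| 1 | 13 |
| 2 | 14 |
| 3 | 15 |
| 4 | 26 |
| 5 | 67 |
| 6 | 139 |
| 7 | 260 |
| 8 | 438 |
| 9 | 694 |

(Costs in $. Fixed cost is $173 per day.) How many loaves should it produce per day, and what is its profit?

q = 4; profit = -$135

Profit at each row (π = 16q − TC): q=0: -173; q=1: -170; q=2: -155; q=3: -140; q=4: -135; q=5: -160; q=6: -216; q=7: -321; q=8: -483; q=9: -723.
Profit is maximized at q = 4. AVC there is 26/4 = $6.50 ≤ P, so producing beats shutting down (which would give -$173).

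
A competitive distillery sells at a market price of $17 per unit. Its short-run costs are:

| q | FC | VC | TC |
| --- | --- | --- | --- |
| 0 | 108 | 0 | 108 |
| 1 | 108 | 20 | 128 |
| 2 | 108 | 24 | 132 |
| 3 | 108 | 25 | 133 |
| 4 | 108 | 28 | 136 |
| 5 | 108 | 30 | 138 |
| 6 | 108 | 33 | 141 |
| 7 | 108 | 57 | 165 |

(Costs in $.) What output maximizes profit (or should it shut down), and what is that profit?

Tabulate TR − TC: q=0: -108; q=1: -111; q=2: -98; q=3: -82; q=4: -68; q=5: -53; q=6: -39; q=7: -46.
Profit is maximized at q = 6. AVC there is 33/6 = $5.50 ≤ P, so producing beats shutting down (which would give -$108).

q = 6; profit = -$39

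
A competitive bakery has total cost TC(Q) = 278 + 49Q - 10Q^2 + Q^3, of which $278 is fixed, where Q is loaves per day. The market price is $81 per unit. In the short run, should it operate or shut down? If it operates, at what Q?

From TC, MC = TC'(Q) = 49 - 20Q + 3Q^2 and AVC = VC/Q = 49 - 10Q + Q^2.
AVC is minimized where dAVC/dQ = -10 + 2Q = 0, at Q = 5; min AVC = 49 - 10·5 + 5^2 = $24.
Because $81 ≥ $24, revenue can cover variable cost; the firm operates.
P = MC gives -32 - 20Q + 3Q^2 = 0, with roots -4/3 and 8. Take the larger (rising MC): Q* = 8.
Check: AVC at Q = 8 is $33 ≤ P, so revenue covers variable cost.
Profit = P·Q − TC = 81·8 − 542 = $106.

Produce at Q = 8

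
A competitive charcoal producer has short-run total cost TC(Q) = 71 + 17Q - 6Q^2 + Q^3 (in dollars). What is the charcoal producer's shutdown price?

$8 per unit

The firm shuts down when price falls below the minimum of average variable cost. AVC = VC/Q = 17 - 6Q + Q^2.
dAVC/dQ = -6 + 2Q = 0 gives Q = 3. min AVC = 17 - 6·3 + 3^2 = 8.
The firm shuts down for any P below $8.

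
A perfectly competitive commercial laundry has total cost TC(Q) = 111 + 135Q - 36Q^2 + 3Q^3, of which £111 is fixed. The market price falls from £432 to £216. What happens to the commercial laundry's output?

AVC = 135 - 36Q + 3Q^2, minimized at Q = 6 where min AVC = £27. MC = 135 - 72Q + 9Q^2.
At P = £432 ≥ min AVC, set P = MC on the rising branch: Q = 11.
At P = £216 ≥ min AVC, set P = MC: Q = 9. The firm stays open but cuts output.

Output falls from 11 to 9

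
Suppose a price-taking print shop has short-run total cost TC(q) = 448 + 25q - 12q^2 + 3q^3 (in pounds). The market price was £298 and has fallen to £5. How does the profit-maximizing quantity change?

MC = 25 - 24q + 9q^2; the shutdown threshold is min AVC = £13 (at q = 2).
At P = £298 ≥ min AVC, set P = MC on the rising branch: q = 7.
At P = £5 < min AVC = £13, price no longer covers variable cost at any output, so the firm shuts down: q = 0.

Output falls from 7 to 0 (the firm shuts down)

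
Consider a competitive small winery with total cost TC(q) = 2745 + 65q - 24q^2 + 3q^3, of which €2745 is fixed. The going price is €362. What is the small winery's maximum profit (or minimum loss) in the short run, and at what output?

AVC = 65 - 24q + 3q^2 has its minimum €17 at q = 4; price €362 clears that bar, so the firm operates.
With MC = 65 - 48q + 9q^2, P = MC on the upward-sloping part at q* = 9.
TR = 362·9 = 3258. TC = 2745 + 828 = 3573. Profit = 3258 − 3573 = -€315.
That loss of €315 beats the €2745 the firm would lose by shutting down; producing recovers €2430 of fixed cost.

Profit = -€315 at q = 9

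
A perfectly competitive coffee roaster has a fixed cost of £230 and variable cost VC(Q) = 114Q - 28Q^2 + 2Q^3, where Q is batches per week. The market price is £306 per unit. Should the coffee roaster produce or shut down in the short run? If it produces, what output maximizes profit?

Variable cost is VC = 114Q - 28Q^2 + 2Q^3, so AVC = VC/Q = 114 - 28Q + 2Q^2 and MC = dTC/dQ = 114 - 56Q + 6Q^2.
AVC hits its minimum where MC = AVC, at Q = 7, giving min AVC = 114 - 28·7 + 2·7^2 = £16.
P = £306 exceeds min AVC = £16, so the firm stays open.
Solving P = MC: -192 - 56Q + 6Q^2 = 0 ⇒ Q = -8/3 or 12. On the upward-sloping branch, Q* = 12.
Check: AVC at Q = 12 is £66 ≤ P, so revenue covers variable cost.
Profit = P·Q − TC = 306·12 − 1022 = £2650.

Produce at Q = 12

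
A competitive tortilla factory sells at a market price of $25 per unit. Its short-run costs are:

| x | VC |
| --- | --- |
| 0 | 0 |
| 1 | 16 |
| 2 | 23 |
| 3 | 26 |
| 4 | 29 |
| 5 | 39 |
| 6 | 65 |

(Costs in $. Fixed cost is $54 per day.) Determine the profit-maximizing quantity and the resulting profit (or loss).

Tabulate TR − TC: x=0: -54; x=1: -45; x=2: -27; x=3: -5; x=4: 17; x=5: 32; x=6: 31.
Profit is maximized at x = 5. AVC there is 39/5 = $7.80 ≤ P, so producing beats shutting down (which would give -$54).

x = 5; profit = $32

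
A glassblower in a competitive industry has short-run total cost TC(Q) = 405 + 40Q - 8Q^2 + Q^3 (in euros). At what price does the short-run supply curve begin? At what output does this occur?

€24 per unit, at Q = 4

Short-run supply begins at min AVC. From VC = 40Q - 8Q^2 + Q^3, AVC = 40 - 8Q + Q^2.
At the minimum of AVC, MC = AVC. MC = 40 - 16Q + 3Q^2; setting MC = AVC gives 2Q^2 - 8Q = 0, so Q = 4. min AVC = 24.
So the shutdown price is €24.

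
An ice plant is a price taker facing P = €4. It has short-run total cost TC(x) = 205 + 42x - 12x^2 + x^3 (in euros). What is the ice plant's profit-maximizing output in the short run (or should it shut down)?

Shut down

From TC, MC = TC'(x) = 42 - 24x + 3x^2 and AVC = VC/x = 42 - 12x + x^2.
AVC hits its minimum where MC = AVC, at x = 6, giving min AVC = 42 - 12·6 + 6^2 = €6.
With P < min AVC (€4 < €6), every unit sold adds to the loss.
The firm minimizes its loss by shutting down and losing only its fixed cost of €205.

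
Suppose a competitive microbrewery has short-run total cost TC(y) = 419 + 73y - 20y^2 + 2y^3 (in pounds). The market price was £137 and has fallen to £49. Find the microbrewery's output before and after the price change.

MC = 73 - 40y + 6y^2; the shutdown threshold is min AVC = £23 (at y = 5).
At P = £137 ≥ min AVC, set P = MC on the rising branch: y = 8.
At P = £49 ≥ min AVC, set P = MC: y = 6. The firm stays open but cuts output.

Output falls from 8 to 6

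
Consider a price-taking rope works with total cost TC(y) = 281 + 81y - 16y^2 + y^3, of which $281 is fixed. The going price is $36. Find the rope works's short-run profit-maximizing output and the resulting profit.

AVC = 81 - 16y + y^2; min AVC = $17 at y = 8. Since P = $36 ≥ min AVC, the firm produces.
MC = 81 - 32y + 3y^2. Setting P = MC and taking the root on the rising branch gives y* = 9.
TR = 36·9 = 324. TC = 281 + 162 = 443. Profit = 324 − 443 = -$119.
By producing, the firm covers all variable cost plus $162 of fixed cost; shutting down would lose the full $281.

Profit = -$119 at y = 9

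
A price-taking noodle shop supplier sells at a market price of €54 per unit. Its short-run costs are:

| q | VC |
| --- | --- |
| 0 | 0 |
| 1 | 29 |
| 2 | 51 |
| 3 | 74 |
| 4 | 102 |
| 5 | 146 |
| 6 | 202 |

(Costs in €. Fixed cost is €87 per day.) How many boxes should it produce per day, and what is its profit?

q = 5; profit = €37

Tabulate TR − TC: q=0: -87; q=1: -62; q=2: -30; q=3: 1; q=4: 27; q=5: 37; q=6: 35.
Profit is maximized at q = 5. AVC there is 146/5 = €29.20 ≤ P, so producing beats shutting down (which would give -€87).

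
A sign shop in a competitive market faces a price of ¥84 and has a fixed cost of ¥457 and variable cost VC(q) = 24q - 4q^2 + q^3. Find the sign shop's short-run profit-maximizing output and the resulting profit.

AVC = 24 - 4q + q^2; min AVC = ¥20 at q = 2. Since P = ¥84 ≥ min AVC, the firm produces.
With MC = 24 - 8q + 3q^2, P = MC on the upward-sloping part at q* = 6.
TR = 84·6 = 504. TC = 457 + 216 = 673. Profit = 504 − 673 = -¥169.
By producing, the firm covers all variable cost plus ¥288 of fixed cost; shutting down would lose the full ¥457.

Profit = -¥169 at q = 6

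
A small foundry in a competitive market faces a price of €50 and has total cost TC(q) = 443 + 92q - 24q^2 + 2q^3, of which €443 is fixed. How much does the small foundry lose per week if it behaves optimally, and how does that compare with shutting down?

Profit = -€247 at q = 7

AVC = 92 - 24q + 2q^2; min AVC = €20 at q = 6. Since P = €50 ≥ min AVC, the firm produces.
MC = 92 - 48q + 6q^2. Setting P = MC and taking the root on the rising branch gives q* = 7.
TR = 50·7 = 350. TC = 443 + 154 = 597. Profit = 350 − 597 = -€247.
By producing, the firm covers all variable cost plus €196 of fixed cost; shutting down would lose the full €443.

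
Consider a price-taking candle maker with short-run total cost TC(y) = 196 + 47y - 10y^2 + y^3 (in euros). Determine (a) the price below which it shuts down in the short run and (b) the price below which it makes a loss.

Shutdown price = min AVC. AVC = 47 - 10y + y^2, with vertex at y = 5 and minimum €22.
ATC = 196/y + 47 - 10y + y^2. Setting dATC/dy = −196/y^2 − 10 + 2y = 0 gives y = 7 (since 2·7^3 − 10·7^2 = 196).
min ATC = 196/7 + 47 − 10·7 + 7^2 = €54. That is the break-even price.
For €22 ≤ P < €54 the firm produces at a loss; below €22 it shuts down.

Shutdown price = €22; break-even price = €54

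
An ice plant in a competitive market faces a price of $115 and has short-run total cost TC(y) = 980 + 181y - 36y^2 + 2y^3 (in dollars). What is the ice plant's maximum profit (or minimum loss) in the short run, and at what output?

Profit = -$12 at y = 11

AVC = 181 - 36y + 2y^2; min AVC = $19 at y = 9. Since P = $115 ≥ min AVC, the firm produces.
MC = 181 - 72y + 6y^2. Setting P = MC and taking the root on the rising branch gives y* = 11.
TR = 115·11 = 1265. TC = 980 + 297 = 1277. Profit = 1265 − 1277 = -$12.
Shutting down would mean losing the fixed cost of $980, so operating at a loss of $12 is better by $968.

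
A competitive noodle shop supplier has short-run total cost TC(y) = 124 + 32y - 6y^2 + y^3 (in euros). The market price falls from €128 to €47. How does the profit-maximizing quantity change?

Output falls from 8 to 5

MC = 32 - 12y + 3y^2; the shutdown threshold is min AVC = €23 (at y = 3).
At P = €128 ≥ min AVC, set P = MC on the rising branch: y = 8.
At P = €47 ≥ min AVC, set P = MC: y = 5. The firm stays open but cuts output.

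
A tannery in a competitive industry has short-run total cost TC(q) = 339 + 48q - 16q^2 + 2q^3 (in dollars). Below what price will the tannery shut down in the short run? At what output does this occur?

$16 per unit, at q = 4

The firm shuts down when price falls below the minimum of average variable cost. AVC = VC/q = 48 - 16q + 2q^2.
At the minimum of AVC, MC = AVC. MC = 48 - 32q + 6q^2; setting MC = AVC gives 4q^2 - 16q = 0, so q = 4. min AVC = 16.
So the shutdown price is $16.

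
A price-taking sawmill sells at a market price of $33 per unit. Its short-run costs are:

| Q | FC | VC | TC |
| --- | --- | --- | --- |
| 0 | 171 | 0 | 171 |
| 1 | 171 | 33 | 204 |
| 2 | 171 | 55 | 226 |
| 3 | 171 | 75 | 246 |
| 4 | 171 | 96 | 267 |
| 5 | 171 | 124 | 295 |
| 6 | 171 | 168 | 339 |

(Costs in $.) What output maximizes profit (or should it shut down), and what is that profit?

Profit at each row (π = 33Q − TC): Q=0: -171; Q=1: -171; Q=2: -160; Q=3: -147; Q=4: -135; Q=5: -130; Q=6: -141.
Profit is maximized at Q = 5. AVC there is 124/5 = $24.80 ≤ P, so producing beats shutting down (which would give -$171).

Q = 5; profit = -$130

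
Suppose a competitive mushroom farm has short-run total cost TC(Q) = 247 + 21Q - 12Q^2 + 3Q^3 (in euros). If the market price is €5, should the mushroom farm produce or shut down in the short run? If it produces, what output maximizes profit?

Variable cost is VC = 21Q - 12Q^2 + 3Q^3, so AVC = VC/Q = 21 - 12Q + 3Q^2 and MC = dTC/dQ = 21 - 24Q + 9Q^2.
The AVC parabola has its vertex at Q = 12/6 = 2, where AVC = 21 - 12·2 + 3·2^2 = €9.
Since P = €5 < min AVC = €9, price fails to cover variable cost at any output.
The firm minimizes its loss by shutting down and losing only its fixed cost of €247.

Shut down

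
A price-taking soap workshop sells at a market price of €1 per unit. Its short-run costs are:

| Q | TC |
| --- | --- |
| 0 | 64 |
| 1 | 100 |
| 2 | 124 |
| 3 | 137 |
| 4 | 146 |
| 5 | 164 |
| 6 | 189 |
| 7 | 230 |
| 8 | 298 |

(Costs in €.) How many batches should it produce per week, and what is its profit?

Q = 0 (shut down); profit = -€64

Profit at each row (π = 1Q − TC): Q=0: -64; Q=1: -99; Q=2: -122; Q=3: -134; Q=4: -142; Q=5: -159; Q=6: -183; Q=7: -223; Q=8: -290.
Profit is highest at Q = 0. Equivalently, the lowest AVC in the table is 100/5 ≈ €20 at Q = 5, and P = €1 falls below it — price never covers variable cost, so the firm shuts down and loses only its fixed cost.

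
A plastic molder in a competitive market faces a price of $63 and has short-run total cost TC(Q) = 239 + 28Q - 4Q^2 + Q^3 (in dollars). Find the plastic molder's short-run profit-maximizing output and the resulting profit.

AVC = 28 - 4Q + Q^2 has its minimum $24 at Q = 2; price $63 clears that bar, so the firm operates.
MC = 28 - 8Q + 3Q^2. Setting P = MC and taking the root on the rising branch gives Q* = 5.
TR = 63·5 = 315. TC = 239 + 165 = 404. Profit = 315 − 404 = -$89.
By producing, the firm covers all variable cost plus $150 of fixed cost; shutting down would lose the full $239.

Profit = -$89 at Q = 5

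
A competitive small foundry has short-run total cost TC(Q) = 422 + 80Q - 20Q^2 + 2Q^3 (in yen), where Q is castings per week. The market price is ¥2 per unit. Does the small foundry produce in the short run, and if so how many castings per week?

Shut down

From TC, MC = TC'(Q) = 80 - 40Q + 6Q^2 and AVC = VC/Q = 80 - 20Q + 2Q^2.
The AVC parabola has its vertex at Q = 20/4 = 5, where AVC = 80 - 20·5 + 2·5^2 = ¥30.
P = ¥2 lies below min AVC = ¥30; no output level covers variable cost.
Best response: produce nothing and absorb the ¥422 fixed cost.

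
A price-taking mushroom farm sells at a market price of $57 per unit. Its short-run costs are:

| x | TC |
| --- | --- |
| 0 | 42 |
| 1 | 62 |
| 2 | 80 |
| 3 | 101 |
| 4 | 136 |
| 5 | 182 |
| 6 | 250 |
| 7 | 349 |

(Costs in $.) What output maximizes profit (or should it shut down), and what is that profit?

x = 5; profit = $103

Tabulate TR − TC: x=0: -42; x=1: -5; x=2: 34; x=3: 70; x=4: 92; x=5: 103; x=6: 92; x=7: 50.
Profit is maximized at x = 5. AVC there is 140/5 = $28 ≤ P, so producing beats shutting down (which would give -$42).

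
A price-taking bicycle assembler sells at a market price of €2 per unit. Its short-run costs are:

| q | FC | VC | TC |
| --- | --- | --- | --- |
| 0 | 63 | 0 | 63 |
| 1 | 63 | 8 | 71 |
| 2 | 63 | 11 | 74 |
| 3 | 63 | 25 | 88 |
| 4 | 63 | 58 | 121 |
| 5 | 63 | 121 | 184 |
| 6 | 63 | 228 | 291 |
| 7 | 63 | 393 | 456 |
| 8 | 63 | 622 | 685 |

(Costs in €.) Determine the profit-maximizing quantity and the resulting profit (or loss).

Profit at each row (π = 2q − TC): q=0: -63; q=1: -69; q=2: -70; q=3: -82; q=4: -113; q=5: -174; q=6: -279; q=7: -442; q=8: -669.
Profit is highest at q = 0. Equivalently, the lowest AVC in the table is 11/2 ≈ €5.50 at q = 2, and P = €2 falls below it — price never covers variable cost, so the firm shuts down and loses only its fixed cost.

q = 0 (shut down); profit = -€63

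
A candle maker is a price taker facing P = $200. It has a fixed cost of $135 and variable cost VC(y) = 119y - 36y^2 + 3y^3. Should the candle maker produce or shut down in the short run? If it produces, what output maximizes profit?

Produce at y = 9

Strip out fixed cost: VC = 119y - 36y^2 + 3y^3. Then AVC = 119 - 36y + 3y^2 and MC = 119 - 72y + 9y^2.
AVC is minimized where dAVC/dy = -36 + 6y = 0, at y = 6; min AVC = 119 - 36·6 + 3·6^2 = $11.
Since P = $200 ≥ min AVC = $11, price covers variable cost and the firm should produce.
P = MC gives -81 - 72y + 9y^2 = 0, with roots -1 and 9. Take the larger (rising MC): y* = 9.
Check: AVC at y = 9 is $38 ≤ P, so revenue covers variable cost.
Profit = P·y − TC = 200·9 − 477 = $1323.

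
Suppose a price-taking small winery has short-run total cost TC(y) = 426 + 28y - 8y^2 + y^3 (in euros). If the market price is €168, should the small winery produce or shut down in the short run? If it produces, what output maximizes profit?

Produce at y = 10

From TC, MC = TC'(y) = 28 - 16y + 3y^2 and AVC = VC/y = 28 - 8y + y^2.
The AVC parabola has its vertex at y = 8/2 = 4, where AVC = 28 - 8·4 + 4^2 = €12.
Because €168 ≥ €12, revenue can cover variable cost; the firm operates.
Set P = MC: 168 = 28 - 16y + 3y^2 → -140 - 16y + 3y^2 = 0. The roots are y = -14/3 and y = 10; the profit-maximizing output is on the rising part of MC, so y* = 10.
Check: AVC at y = 10 is €48 ≤ P, so revenue covers variable cost.
Profit = P·y − TC = 168·10 − 906 = €774.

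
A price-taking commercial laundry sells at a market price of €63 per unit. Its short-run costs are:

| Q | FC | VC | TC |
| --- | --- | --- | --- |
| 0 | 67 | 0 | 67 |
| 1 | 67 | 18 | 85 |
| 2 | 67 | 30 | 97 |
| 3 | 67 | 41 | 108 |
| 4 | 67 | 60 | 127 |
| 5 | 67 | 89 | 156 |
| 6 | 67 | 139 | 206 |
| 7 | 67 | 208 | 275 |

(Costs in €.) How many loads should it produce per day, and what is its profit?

Compute π = P·Q − TC at each output: Q=0: -67; Q=1: -22; Q=2: 29; Q=3: 81; Q=4: 125; Q=5: 159; Q=6: 172; Q=7: 166.
Profit is maximized at Q = 6. AVC there is 139/6 = €23.17 ≤ P, so producing beats shutting down (which would give -€67).

Q = 6; profit = €172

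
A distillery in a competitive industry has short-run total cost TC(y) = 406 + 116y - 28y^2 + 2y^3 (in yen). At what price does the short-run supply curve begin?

The firm shuts down when price falls below the minimum of average variable cost. AVC = VC/y = 116 - 28y + 2y^2.
At the minimum of AVC, MC = AVC. MC = 116 - 56y + 6y^2; setting MC = AVC gives 4y^2 - 28y = 0, so y = 7. min AVC = 18.
The firm shuts down for any P below ¥18.

¥18 per unit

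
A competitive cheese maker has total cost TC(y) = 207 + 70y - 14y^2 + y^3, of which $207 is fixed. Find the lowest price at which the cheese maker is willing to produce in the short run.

Short-run supply begins at min AVC. From VC = 70y - 14y^2 + y^3, AVC = 70 - 14y + y^2.
dAVC/dy = -14 + 2y = 0 gives y = 7. min AVC = 70 - 14·7 + 7^2 = 21.
For P < $21 the firm produces nothing.

$21 per unit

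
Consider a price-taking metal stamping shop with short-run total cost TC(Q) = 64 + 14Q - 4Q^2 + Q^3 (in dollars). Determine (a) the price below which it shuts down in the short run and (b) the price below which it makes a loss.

Shutdown price = $10; break-even price = $30

Shutdown price = min AVC. AVC = 14 - 4Q + Q^2, with vertex at Q = 2 and minimum $10.
ATC = 64/Q + 14 - 4Q + Q^2. Setting dATC/dQ = −64/Q^2 − 4 + 2Q = 0 gives Q = 4 (since 2·4^3 − 4·4^2 = 64).
min ATC = 64/4 + 14 − 4·4 + 4^2 = $30. That is the break-even price.
For $10 ≤ P < $30 the firm produces at a loss; below $10 it shuts down.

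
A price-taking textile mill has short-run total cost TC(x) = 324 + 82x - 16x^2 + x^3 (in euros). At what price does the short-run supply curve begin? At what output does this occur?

Short-run supply begins at min AVC. From VC = 82x - 16x^2 + x^3, AVC = 82 - 16x + x^2.
At the minimum of AVC, MC = AVC. MC = 82 - 32x + 3x^2; setting MC = AVC gives 2x^2 - 16x = 0, so x = 8. min AVC = 18.
So the shutdown price is €18.

€18 per unit, at x = 8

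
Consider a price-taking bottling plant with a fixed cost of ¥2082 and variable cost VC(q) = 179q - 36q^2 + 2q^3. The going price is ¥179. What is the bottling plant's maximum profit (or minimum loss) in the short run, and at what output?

AVC = 179 - 36q + 2q^2 has its minimum ¥17 at q = 9; price ¥179 clears that bar, so the firm operates.
MC = 179 - 72q + 6q^2. Setting P = MC and taking the root on the rising branch gives q* = 12.
TR = 179·12 = 2148. TC = 2082 + 420 = 2502. Profit = 2148 − 2502 = -¥354.
That loss of ¥354 beats the ¥2082 the firm would lose by shutting down; producing recovers ¥1728 of fixed cost.

Profit = -¥354 at q = 12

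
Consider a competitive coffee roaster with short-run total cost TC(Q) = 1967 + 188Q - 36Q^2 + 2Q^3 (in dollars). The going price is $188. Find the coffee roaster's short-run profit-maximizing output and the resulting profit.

AVC = 188 - 36Q + 2Q^2; min AVC = $26 at Q = 9. Since P = $188 ≥ min AVC, the firm produces.
MC = 188 - 72Q + 6Q^2. Setting P = MC and taking the root on the rising branch gives Q* = 12.
TR = 188·12 = 2256. TC = 1967 + 528 = 2495. Profit = 2256 − 2495 = -$239.
That loss of $239 beats the $1967 the firm would lose by shutting down; producing recovers $1728 of fixed cost.

Profit = -$239 at Q = 12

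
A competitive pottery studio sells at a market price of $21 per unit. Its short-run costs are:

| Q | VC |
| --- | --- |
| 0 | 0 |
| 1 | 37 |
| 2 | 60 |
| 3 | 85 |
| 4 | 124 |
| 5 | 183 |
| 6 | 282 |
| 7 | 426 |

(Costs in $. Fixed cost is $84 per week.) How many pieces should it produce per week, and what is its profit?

Q = 0 (shut down); profit = -$84

Tabulate TR − TC: Q=0: -84; Q=1: -100; Q=2: -102; Q=3: -106; Q=4: -124; Q=5: -162; Q=6: -240; Q=7: -363.
Profit is highest at Q = 0. Equivalently, the lowest AVC in the table is 85/3 ≈ $28.33 at Q = 3, and P = $21 falls below it — price never covers variable cost, so the firm shuts down and loses only its fixed cost.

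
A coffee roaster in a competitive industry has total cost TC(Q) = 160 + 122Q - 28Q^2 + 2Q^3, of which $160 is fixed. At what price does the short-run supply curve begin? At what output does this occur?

The shutdown price is the minimum of AVC. VC = 122Q - 28Q^2 + 2Q^3, so AVC = 122 - 28Q + 2Q^2.
dAVC/dQ = -28 + 4Q = 0 gives Q = 7. min AVC = 122 - 28·7 + 2·7^2 = 24.
So the shutdown price is $24.

$24 per unit, at Q = 7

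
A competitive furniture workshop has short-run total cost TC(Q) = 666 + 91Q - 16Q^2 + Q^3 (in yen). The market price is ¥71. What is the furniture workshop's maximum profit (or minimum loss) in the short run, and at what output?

AVC = 91 - 16Q + Q^2 has its minimum ¥27 at Q = 8; price ¥71 clears that bar, so the firm operates.
With MC = 91 - 32Q + 3Q^2, P = MC on the upward-sloping part at Q* = 10.
TR = 71·10 = 710. TC = 666 + 310 = 976. Profit = 710 − 976 = -¥266.
By producing, the firm covers all variable cost plus ¥400 of fixed cost; shutting down would lose the full ¥666.

Profit = -¥266 at Q = 10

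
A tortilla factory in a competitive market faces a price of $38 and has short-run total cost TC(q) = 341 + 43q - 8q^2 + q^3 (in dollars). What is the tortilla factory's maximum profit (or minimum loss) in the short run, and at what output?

AVC = 43 - 8q + q^2; min AVC = $27 at q = 4. Since P = $38 ≥ min AVC, the firm produces.
With MC = 43 - 16q + 3q^2, P = MC on the upward-sloping part at q* = 5.
TR = 38·5 = 190. TC = 341 + 140 = 481. Profit = 190 − 481 = -$291.
Shutting down would mean losing the fixed cost of $341, so operating at a loss of $291 is better by $50.

Profit = -$291 at q = 5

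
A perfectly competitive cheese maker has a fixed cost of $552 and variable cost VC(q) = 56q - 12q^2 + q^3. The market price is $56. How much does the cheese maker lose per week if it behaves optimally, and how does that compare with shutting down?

Profit = -$296 at q = 8

AVC = 56 - 12q + q^2; min AVC = $20 at q = 6. Since P = $56 ≥ min AVC, the firm produces.
With MC = 56 - 24q + 3q^2, P = MC on the upward-sloping part at q* = 8.
TR = 56·8 = 448. TC = 552 + 192 = 744. Profit = 448 − 744 = -$296.
By producing, the firm covers all variable cost plus $256 of fixed cost; shutting down would lose the full $552.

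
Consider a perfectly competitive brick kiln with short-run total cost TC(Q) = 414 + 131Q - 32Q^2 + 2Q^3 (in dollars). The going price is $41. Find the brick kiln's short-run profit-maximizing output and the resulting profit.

Profit = -$90 at Q = 9

AVC = 131 - 32Q + 2Q^2; min AVC = $3 at Q = 8. Since P = $41 ≥ min AVC, the firm produces.
MC = 131 - 64Q + 6Q^2. Setting P = MC and taking the root on the rising branch gives Q* = 9.
TR = 41·9 = 369. TC = 414 + 45 = 459. Profit = 369 − 459 = -$90.
Shutting down would mean losing the fixed cost of $414, so operating at a loss of $90 is better by $324.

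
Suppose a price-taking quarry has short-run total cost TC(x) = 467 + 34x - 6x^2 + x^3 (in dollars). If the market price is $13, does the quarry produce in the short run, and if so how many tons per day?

Shut down

Strip out fixed cost: VC = 34x - 6x^2 + x^3. Then AVC = 34 - 6x + x^2 and MC = 34 - 12x + 3x^2.
AVC hits its minimum where MC = AVC, at x = 3, giving min AVC = 34 - 6·3 + 3^2 = $25.
P = $13 lies below min AVC = $25; no output level covers variable cost.
Shutting down limits the loss to fixed cost, $467.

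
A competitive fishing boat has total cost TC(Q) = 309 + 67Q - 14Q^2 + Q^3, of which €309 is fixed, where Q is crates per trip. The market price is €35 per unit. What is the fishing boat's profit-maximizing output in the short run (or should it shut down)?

Produce at Q = 8

Variable cost is VC = 67Q - 14Q^2 + Q^3, so AVC = VC/Q = 67 - 14Q + Q^2 and MC = dTC/dQ = 67 - 28Q + 3Q^2.
The AVC parabola has its vertex at Q = 14/2 = 7, where AVC = 67 - 14·7 + 7^2 = €18.
Because €35 ≥ €18, revenue can cover variable cost; the firm operates.
P = MC gives 32 - 28Q + 3Q^2 = 0, with roots 4/3 and 8. Take the larger (rising MC): Q* = 8.
Check: AVC at Q = 8 is €19 ≤ P, so revenue covers variable cost.
Profit = P·Q − TC = 35·8 − 461 = -€181, a loss, but smaller than the €309 fixed cost the firm would lose by shutting down.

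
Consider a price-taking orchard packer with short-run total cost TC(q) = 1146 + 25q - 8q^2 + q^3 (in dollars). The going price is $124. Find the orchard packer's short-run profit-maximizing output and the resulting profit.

AVC = 25 - 8q + q^2; min AVC = $9 at q = 4. Since P = $124 ≥ min AVC, the firm produces.
MC = 25 - 16q + 3q^2. Setting P = MC and taking the root on the rising branch gives q* = 9.
TR = 124·9 = 1116. TC = 1146 + 306 = 1452. Profit = 1116 − 1452 = -$336.
By producing, the firm covers all variable cost plus $810 of fixed cost; shutting down would lose the full $1146.

Profit = -$336 at q = 9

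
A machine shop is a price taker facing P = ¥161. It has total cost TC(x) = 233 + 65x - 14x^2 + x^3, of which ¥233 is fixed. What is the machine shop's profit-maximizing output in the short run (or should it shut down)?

Variable cost is VC = 65x - 14x^2 + x^3, so AVC = VC/x = 65 - 14x + x^2 and MC = dTC/dx = 65 - 28x + 3x^2.
AVC hits its minimum where MC = AVC, at x = 7, giving min AVC = 65 - 14·7 + 7^2 = ¥16.
Because ¥161 ≥ ¥16, revenue can cover variable cost; the firm operates.
Set P = MC: 161 = 65 - 28x + 3x^2 → -96 - 28x + 3x^2 = 0. The roots are x = -8/3 and x = 12; the profit-maximizing output is on the rising part of MC, so x* = 12.
Check: AVC at x = 12 is ¥41 ≤ P, so revenue covers variable cost.
Profit = P·x − TC = 161·12 − 725 = ¥1207.

Produce at x = 12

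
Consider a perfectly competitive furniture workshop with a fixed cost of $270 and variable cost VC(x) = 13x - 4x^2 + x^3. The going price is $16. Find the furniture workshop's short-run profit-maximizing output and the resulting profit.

AVC = 13 - 4x + x^2; min AVC = $9 at x = 2. Since P = $16 ≥ min AVC, the firm produces.
With MC = 13 - 8x + 3x^2, P = MC on the upward-sloping part at x* = 3.
TR = 16·3 = 48. TC = 270 + 30 = 300. Profit = 48 − 300 = -$252.
Shutting down would mean losing the fixed cost of $270, so operating at a loss of $252 is better by $18.

Profit = -$252 at x = 3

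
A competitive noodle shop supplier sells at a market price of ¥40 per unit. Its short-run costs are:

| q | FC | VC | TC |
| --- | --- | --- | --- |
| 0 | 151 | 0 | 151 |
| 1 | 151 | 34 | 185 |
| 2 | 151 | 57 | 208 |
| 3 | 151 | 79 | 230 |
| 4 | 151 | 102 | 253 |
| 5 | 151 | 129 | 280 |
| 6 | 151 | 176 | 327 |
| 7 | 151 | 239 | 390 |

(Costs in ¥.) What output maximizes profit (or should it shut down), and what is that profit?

q = 5; profit = -¥80

Profit at each row (π = 40q − TC): q=0: -151; q=1: -145; q=2: -128; q=3: -110; q=4: -93; q=5: -80; q=6: -87; q=7: -110.
Profit is maximized at q = 5. AVC there is 129/5 = ¥25.80 ≤ P, so producing beats shutting down (which would give -¥151).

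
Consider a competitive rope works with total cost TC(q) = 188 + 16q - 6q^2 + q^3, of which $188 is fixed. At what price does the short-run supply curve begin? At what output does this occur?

$7 per unit, at q = 3

The firm shuts down when price falls below the minimum of average variable cost. AVC = VC/q = 16 - 6q + q^2.
At the minimum of AVC, MC = AVC. MC = 16 - 12q + 3q^2; setting MC = AVC gives 2q^2 - 6q = 0, so q = 3. min AVC = 7.
For P < $7 the firm produces nothing.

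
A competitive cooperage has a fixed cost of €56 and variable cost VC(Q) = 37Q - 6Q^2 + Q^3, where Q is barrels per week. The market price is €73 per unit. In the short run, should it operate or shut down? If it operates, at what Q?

Variable cost is VC = 37Q - 6Q^2 + Q^3, so AVC = VC/Q = 37 - 6Q + Q^2 and MC = dTC/dQ = 37 - 12Q + 3Q^2.
The AVC parabola has its vertex at Q = 6/2 = 3, where AVC = 37 - 6·3 + 3^2 = €28.
Because €73 ≥ €28, revenue can cover variable cost; the firm operates.
Set P = MC: 73 = 37 - 12Q + 3Q^2 → -36 - 12Q + 3Q^2 = 0. The roots are Q = -2 and Q = 6; the profit-maximizing output is on the rising part of MC, so Q* = 6.
Check: AVC at Q = 6 is €37 ≤ P, so revenue covers variable cost.
Profit = P·Q − TC = 73·6 − 278 = €160.

Produce at Q = 6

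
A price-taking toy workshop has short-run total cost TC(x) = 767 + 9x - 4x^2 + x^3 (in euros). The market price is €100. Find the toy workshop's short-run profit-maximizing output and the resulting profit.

Profit = -€277 at x = 7

AVC = 9 - 4x + x^2; min AVC = €5 at x = 2. Since P = €100 ≥ min AVC, the firm produces.
With MC = 9 - 8x + 3x^2, P = MC on the upward-sloping part at x* = 7.
TR = 100·7 = 700. TC = 767 + 210 = 977. Profit = 700 − 977 = -€277.
That loss of €277 beats the €767 the firm would lose by shutting down; producing recovers €490 of fixed cost.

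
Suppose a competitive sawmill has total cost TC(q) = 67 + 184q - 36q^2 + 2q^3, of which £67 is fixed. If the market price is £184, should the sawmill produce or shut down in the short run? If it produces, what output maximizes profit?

Variable cost is VC = 184q - 36q^2 + 2q^3, so AVC = VC/q = 184 - 36q + 2q^2 and MC = dTC/dq = 184 - 72q + 6q^2.
AVC hits its minimum where MC = AVC, at q = 9, giving min AVC = 184 - 36·9 + 2·9^2 = £22.
P = £184 exceeds min AVC = £22, so the firm stays open.
P = MC gives -72q + 6q^2 = 0, with roots 0 and 12. Take the larger (rising MC): q* = 12.
Check: AVC at q = 12 is £40 ≤ P, so revenue covers variable cost.
Profit = P·q − TC = 184·12 − 547 = £1661.

Produce at q = 12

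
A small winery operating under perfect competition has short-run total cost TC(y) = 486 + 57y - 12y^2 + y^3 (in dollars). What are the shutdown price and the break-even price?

Shutdown price = min AVC. AVC = 57 - 12y + y^2, with vertex at y = 6 and minimum $21.
ATC = 486/y + 57 - 12y + y^2. Setting dATC/dy = −486/y^2 − 12 + 2y = 0 gives y = 9 (since 2·9^3 − 12·9^2 = 486).
min ATC = 486/9 + 57 − 12·9 + 9^2 = $84. That is the break-even price.
For $21 ≤ P < $84 the firm produces at a loss; below $21 it shuts down.

Shutdown price = $21; break-even price = $84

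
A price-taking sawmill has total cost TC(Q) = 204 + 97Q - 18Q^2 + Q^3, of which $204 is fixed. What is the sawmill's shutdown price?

$16 per unit

The firm shuts down when price falls below the minimum of average variable cost. AVC = VC/Q = 97 - 18Q + Q^2.
dAVC/dQ = -18 + 2Q = 0 gives Q = 9. min AVC = 97 - 18·9 + 9^2 = 16.
The firm shuts down for any P below $16.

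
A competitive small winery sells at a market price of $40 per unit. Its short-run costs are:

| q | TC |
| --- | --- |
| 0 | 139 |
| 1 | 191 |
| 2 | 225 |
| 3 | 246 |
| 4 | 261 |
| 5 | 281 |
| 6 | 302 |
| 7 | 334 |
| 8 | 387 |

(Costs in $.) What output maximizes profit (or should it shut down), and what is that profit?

Tabulate TR − TC: q=0: -139; q=1: -151; q=2: -145; q=3: -126; q=4: -101; q=5: -81; q=6: -62; q=7: -54; q=8: -67.
Profit is maximized at q = 7. AVC there is 195/7 = $27.86 ≤ P, so producing beats shutting down (which would give -$139).

q = 7; profit = -$54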